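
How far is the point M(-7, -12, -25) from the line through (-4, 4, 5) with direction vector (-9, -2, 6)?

6√29

Direction vector d = (-9, -2, 6).
AP = (-3, -16, -30), and AP × d = (-156, 288, -138).
|AP × d|² = 126324 and |d|² = 121, so the distance is √(126324/121) = √1044 = 6√29.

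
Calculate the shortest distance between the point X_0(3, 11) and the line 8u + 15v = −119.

308/17

The normal to the line is n = (8, 15) with |n| = 17.
|n·X_0 − (-119)| = |189 − (-119)| = 308, so the distance is 308/17.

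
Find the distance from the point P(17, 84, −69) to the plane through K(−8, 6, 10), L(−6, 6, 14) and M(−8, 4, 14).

9

KL = (2, 0, 4) and KM = (0, −2, 4), so a normal is n = KL × KM = (8, −8, −4).
Then n·(17, 84, −69) − (−152) = −108.
|n| = √(64 + 64 + 16) = 12, so the distance is |-108|/12 = 9.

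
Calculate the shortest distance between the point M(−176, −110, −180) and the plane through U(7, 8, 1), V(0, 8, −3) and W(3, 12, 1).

UV = (−7, 0, −4) and UW = (−4, 4, 0), so a normal is n = UV × UW = (16, 16, −28).
Then n·(−176, −110, −180) − 212 = 252.
|n| = √(256 + 256 + 784) = 36, so the distance is |252|/36 = 7.

7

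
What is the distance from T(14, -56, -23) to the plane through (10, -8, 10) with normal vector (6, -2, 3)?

The plane has equation n·(r − (10, -8, 10)) = 0, i.e. n·r = 106.
d = |6·14 + (-2)·(-56) + 3·(-23) − 106| / √(36 + 4 + 9) = |21| / 7 = 3.

3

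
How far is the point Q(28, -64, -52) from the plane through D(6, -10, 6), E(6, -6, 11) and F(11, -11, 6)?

DE = (0, 4, 5) and DF = (5, -1, 0), so a normal is n = DE × DF = (5, 25, -20).
Then n·(28, -64, -52) - (-340) = -80.
|n| = √(25 + 625 + 400) = 5√42, so the distance is |-80|/(5√42) = 8√42/21.

8√42/21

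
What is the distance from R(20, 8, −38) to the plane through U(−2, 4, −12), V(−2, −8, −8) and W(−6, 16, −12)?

8√19/19

UV = (0, −12, 4) and UW = (−4, 12, 0), so a normal is n = UV × UW = (−48, −16, −48).
Then n·(20, 8, −38) − 608 = 128.
|n| = √(2304 + 256 + 2304) = 16√19, so the distance is |128|/(16√19) = 8/√19.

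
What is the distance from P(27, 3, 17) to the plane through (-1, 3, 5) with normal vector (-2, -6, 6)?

8/√19

The plane has equation n·(r − (-1, 3, 5)) = 0, i.e. n·r = 14.
d = |(-2)·27 + (-6)·3 + 6·17 − 14| / √(4 + 36 + 36) = |16| / (2√19) = 8√19/19.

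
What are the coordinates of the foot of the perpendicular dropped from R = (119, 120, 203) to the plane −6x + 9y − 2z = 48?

The perpendicular from R has direction n = (−6, 9, −2): r = (119, 120, 203) + t(−6, 9, −2).
Substitute into the plane: n·(R + tn) = 48 gives -40 + 121t = 48, so t = 8/11.
Foot = (119, 120, 203) + (8/11)·(−6, 9, −2) = (1261/11, 1392/11, 2217/11).

(1261/11, 1392/11, 2217/11)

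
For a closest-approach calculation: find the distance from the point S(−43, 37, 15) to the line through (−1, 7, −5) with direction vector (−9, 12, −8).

6√53

Direction vector d = (−9, 12, −8).
AP = (−42, 30, 20); AP·d = 578, |AP|² = 3064, |d|² = 289.
distance² = |AP|² − (AP·d)²/|d|² = 3064 − 334084/289 = 1908, so the distance is 6√53.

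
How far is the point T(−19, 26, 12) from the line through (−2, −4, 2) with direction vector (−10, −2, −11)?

Direction vector d = (−10, −2, −11).
AP = (−17, 30, 10); AP·d = 0, |AP|² = 1289, |d|² = 225.
distance² = |AP|² − (AP·d)²/|d|² = 1289 − 0/225 = 1289, so the distance is √1289.

√1289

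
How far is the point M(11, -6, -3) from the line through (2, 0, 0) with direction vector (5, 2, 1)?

4√6

Direction vector d = (5, 2, 1).
AP = (9, -6, -3); AP·d = 30, |AP|² = 126, |d|² = 30.
distance² = |AP|² − (AP·d)²/|d|² = 126 − 900/30 = 96, so the distance is 4√6.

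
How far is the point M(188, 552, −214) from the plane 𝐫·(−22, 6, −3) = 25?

n = (−22, 6, −3); n·P − 25 = -207; |n| = 23; distance = 207/23 = 9.

9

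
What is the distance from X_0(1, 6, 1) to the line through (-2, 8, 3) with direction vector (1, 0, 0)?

2√2

Direction vector d = (1, 0, 0).
AP = (3, -2, -2), and AP × d = (0, -2, 2).
|AP × d|² = 8 and |d|² = 1, so the distance is √8 = 2√2.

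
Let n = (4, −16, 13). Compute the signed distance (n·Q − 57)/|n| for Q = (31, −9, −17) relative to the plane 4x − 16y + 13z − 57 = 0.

-10/21

n·Q − 57 = -10.
|n| = 21, so the signed distance is -10/21.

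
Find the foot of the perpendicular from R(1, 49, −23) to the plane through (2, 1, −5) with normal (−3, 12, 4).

The perpendicular from R has direction n = (−3, 12, 4): r = (1, 49, −23) + μ(−3, 12, 4).
Substitute into the plane: n·(R + μn) = -14 gives 493 + 169μ = -14, so μ = -3.
Foot = (1, 49, −23) + (-3)·(−3, 12, 4) = (10, 13, −35).

(10, 13, -35)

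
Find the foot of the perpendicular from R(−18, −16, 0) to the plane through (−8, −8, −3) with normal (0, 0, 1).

(-18, -16, -3)

n = (0, 0, 1), |n|² = 1, and n·R − (-3) = 3.
t = 3/1 = 3, so the foot is R − t·n = (−18, −16, 0) − 3·(0, 0, 1) = (−18, −16, −3).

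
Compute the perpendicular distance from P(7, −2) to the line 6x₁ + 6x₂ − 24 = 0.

√2/2

d = |6·7 + 6·(-2) − 24| / √(36 + 36) = |6|/(6√2) = √2/2.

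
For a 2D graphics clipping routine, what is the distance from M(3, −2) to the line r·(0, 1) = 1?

3

d = |0·3 + 1·(-2) − 1| / √(0 + 1) = |-3|/1 = 3.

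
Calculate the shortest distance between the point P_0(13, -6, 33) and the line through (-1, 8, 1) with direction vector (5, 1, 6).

Direction vector d = (5, 1, 6).
AP = (14, -14, 32), and AP × d = (-116, 76, 84).
|AP × d|² = 26288 and |d|² = 62, so the distance is √(26288/62) = √424 = 2√106.

2√106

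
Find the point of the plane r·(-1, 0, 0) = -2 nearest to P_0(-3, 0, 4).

(2, 0, 4)

n = (-1, 0, 0), |n|² = 1, and n·P_0 − (-2) = 5.
t = 5/1 = 5, so the foot is P_0 − t·n = (-3, 0, 4) − 5·(-1, 0, 0) = (2, 0, 4).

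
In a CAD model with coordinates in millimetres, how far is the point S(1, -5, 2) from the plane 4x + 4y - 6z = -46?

9√17/17

Normal vector n = (4, 4, -6), and n·(1, -5, 2) - (-46) = 18.
|n| = √(16 + 16 + 36) = 2√17, so the distance is |18|/(2√17) = 9/√17.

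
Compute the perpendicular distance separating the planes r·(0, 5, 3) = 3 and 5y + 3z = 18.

15/√34

Both planes have normal n = (0, 5, 3), |n| = √34. Any point on the first plane is at distance |18 − 3|/|n| = 15/√34 from the second.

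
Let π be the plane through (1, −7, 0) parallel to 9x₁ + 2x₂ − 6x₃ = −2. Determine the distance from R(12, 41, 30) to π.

15/11

Parallel planes share the normal n = (9, 2, −6); since (1, −7, 0) lies on the plane, its equation is 9x₁ + 2x₂ − 6x₃ = -5.
Then n·(12, 41, 30) − (−5) = 15.
|n| = √(81 + 4 + 36) = 11, so the distance is |15|/11 = 15/11.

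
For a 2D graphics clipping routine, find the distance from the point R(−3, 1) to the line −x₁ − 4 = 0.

1

The normal to the line is n = (−1, 0) with |n| = 1.
|n·R − 4| = |3 − 4| = 1, so the distance is 1/1 = 1.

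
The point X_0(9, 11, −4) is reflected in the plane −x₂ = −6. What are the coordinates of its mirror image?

With n = (0, −1, 0), the signed offset is (n·X_0 − (-6))/|n|² = -5/1 = -5.
X_0' = X_0 − 2t·n = (9, 11, −4) − (-10)·(0, −1, 0) = (9, 1, −4).

(9, 1, -4)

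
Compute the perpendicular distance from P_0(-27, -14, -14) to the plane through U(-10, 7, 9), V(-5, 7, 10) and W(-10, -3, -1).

7/√51

UV = (5, 0, 1) and UW = (0, -10, -10), so a normal is n = UV × UW = (10, 50, -50).
d = |10·(-27) + 50·(-14) + (-50)·(-14) − (-200)| / √(100 + 2500 + 2500) = |-70| / (10√51) = 7√51/51.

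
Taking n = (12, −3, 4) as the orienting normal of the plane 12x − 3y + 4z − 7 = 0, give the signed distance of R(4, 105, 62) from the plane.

-2

n·R − 7 = -26.
|n| = 13, so the signed distance is -26/13 = -2.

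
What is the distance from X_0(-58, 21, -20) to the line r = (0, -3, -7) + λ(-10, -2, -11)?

2√521

Direction vector d = (-10, -2, -11).
AP = (-58, 24, -13); AP·d = 675, |AP|² = 4109, |d|² = 225.
distance² = |AP|² − (AP·d)²/|d|² = 4109 − 455625/225 = 2084, so the distance is 2√521.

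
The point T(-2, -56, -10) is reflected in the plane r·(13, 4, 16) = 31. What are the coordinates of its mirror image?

(24, -48, 22)

With n = (13, 4, 16), the signed offset is (n·T − 31)/|n|² = -441/441 = -1.
T' = T − 2t·n = (-2, -56, -10) − (-2)·(13, 4, 16) = (24, -48, 22).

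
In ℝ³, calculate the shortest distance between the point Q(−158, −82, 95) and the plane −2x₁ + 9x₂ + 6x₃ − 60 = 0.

8

Normal vector n = (−2, 9, 6), and n·(−158, −82, 95) − 60 = 88.
|n| = √(4 + 81 + 36) = 11, so the distance is |88|/11 = 8.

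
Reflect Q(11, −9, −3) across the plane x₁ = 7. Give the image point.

(3, -9, -3)

n = (1, 0, 0), |n|² = 1, n·Q − 7 = 4, so t = 4/1 = 4.
Foot F = Q − 4·n = (7, −9, −3); the reflection is 2F − Q = (3, −9, −3).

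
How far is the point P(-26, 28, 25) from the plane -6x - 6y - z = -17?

20√73/73

d = |(-6)·(-26) + (-6)·28 + (-1)·25 − (-17)| / √(36 + 36 + 1) = |-20| / √73 = 20/√73.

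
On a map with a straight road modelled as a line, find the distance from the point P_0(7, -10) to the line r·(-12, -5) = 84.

The normal to the line is n = (-12, -5) with |n| = 13.
|n·P_0 − 84| = |-34 − 84| = 118, so the distance is 118/13.

118/13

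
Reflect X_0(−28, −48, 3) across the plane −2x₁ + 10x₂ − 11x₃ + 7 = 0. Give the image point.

n = (−2, 10, −11), |n|² = 225, n·X_0 − (-7) = -450, so t = -450/225 = -2.
Foot F = X_0 − (-2)·n = (−32, −28, −19); the reflection is 2F − X_0 = (−36, −8, −41).

(-36, -8, -41)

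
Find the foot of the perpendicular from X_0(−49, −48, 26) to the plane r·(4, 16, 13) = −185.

The perpendicular from X_0 has direction n = (4, 16, 13): r = (−49, −48, 26) + μ(4, 16, 13).
Substitute into the plane: n·(X_0 + μn) = -185 gives -626 + 441μ = -185, so μ = 1.
Foot = (−49, −48, 26) + 1·(4, 16, 13) = (−45, −32, 39).

(-45, -32, 39)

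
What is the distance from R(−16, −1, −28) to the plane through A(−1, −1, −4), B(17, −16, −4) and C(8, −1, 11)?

AB = (18, −15, 0) and AC = (9, 0, 15), so a normal is n = AB × AC = (−225, −270, 135).
d = |(-225)·(-16) + (-270)·(-1) + 135·(-28) − (-45)| / √(50625 + 72900 + 18225) = |135| / (45√70) = 3/√70.

3√70/70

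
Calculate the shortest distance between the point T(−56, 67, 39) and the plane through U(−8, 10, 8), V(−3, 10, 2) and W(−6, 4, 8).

19/√65

UV = (5, 0, −6) and UW = (2, −6, 0), so a normal is n = UV × UW = (−36, −12, −30).
d = |(-36)·(-56) + (-12)·67 + (-30)·39 − (-72)| / √(1296 + 144 + 900) = |114| / (6√65) = 19/√65.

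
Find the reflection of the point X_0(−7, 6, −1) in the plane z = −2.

n = (0, 0, 1), |n|² = 1, n·X_0 − (-2) = 1, so t = 1/1 = 1.
Foot F = X_0 − 1·n = (−7, 6, −2); the reflection is 2F − X_0 = (−7, 6, −3).

(-7, 6, -3)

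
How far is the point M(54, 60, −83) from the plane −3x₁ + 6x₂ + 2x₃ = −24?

8

d = |(-3)·54 + 6·60 + 2·(-83) − (-24)| / √(9 + 36 + 4) = |56| / 7 = 8.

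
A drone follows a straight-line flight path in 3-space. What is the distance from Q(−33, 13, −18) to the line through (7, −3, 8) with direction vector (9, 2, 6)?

Direction vector d = (9, 2, 6).
AP = (−40, 16, −26), and AP × d = (148, 6, −224).
|AP × d|² = 72116 and |d|² = 121, so the distance is √(72116/121) = √596 = 2√149.

2√149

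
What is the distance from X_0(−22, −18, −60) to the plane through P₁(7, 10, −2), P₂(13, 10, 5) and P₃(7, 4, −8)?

23/11

P₁P₂ = (6, 0, 7) and P₁P₃ = (0, −6, −6), so a normal is n = P₁P₂ × P₁P₃ = (42, 36, −36).
Then n·(−22, −18, −60) − 726 = −138.
|n| = √(1764 + 1296 + 1296) = 66, so the distance is |-138|/66 = 23/11.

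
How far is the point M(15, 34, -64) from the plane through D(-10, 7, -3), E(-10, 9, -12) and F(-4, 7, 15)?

29/11

DE = (0, 2, -9) and DF = (6, 0, 18), so a normal is n = DE × DF = (36, -54, -12).
d = |36·15 + (-54)·34 + (-12)·(-64) − (-702)| / √(1296 + 2916 + 144) = |174| / 66 = 29/11.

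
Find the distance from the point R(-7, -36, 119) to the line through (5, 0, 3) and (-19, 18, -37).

A direction vector is d = (-24, 18, -40).
AP = (-12, -36, 116); AP·d = -5000, |AP|² = 14896, |d|² = 2500.
distance² = |AP|² − (AP·d)²/|d|² = 14896 − 25000000/2500 = 4896, so the distance is 12√34.

12√34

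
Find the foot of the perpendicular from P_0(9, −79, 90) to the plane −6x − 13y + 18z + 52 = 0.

n = (−6, −13, 18), |n|² = 529, and n·P_0 − (-52) = 2645.
t = 2645/529 = 5, so the foot is P_0 − t·n = (9, −79, 90) − 5·(−6, −13, 18) = (39, −14, 0).

(39, -14, 0)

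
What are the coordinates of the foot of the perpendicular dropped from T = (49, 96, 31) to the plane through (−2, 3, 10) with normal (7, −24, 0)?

The perpendicular from T has direction n = (7, −24, 0): r = (49, 96, 31) + t(7, −24, 0).
Substitute into the plane: n·(T + tn) = -86 gives -1961 + 625t = -86, so t = 3.
Foot = (49, 96, 31) + 3·(7, −24, 0) = (70, 24, 31).

(70, 24, 31)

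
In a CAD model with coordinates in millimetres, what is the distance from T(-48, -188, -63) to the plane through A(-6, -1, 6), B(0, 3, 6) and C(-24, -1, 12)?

AB = (6, 4, 0) and AC = (-18, 0, 6), so a normal is n = AB × AC = (24, -36, 72).
Then n·(-48, -188, -63) - 324 = 756.
|n| = √(576 + 1296 + 5184) = 84, so the distance is |756|/84 = 9.

9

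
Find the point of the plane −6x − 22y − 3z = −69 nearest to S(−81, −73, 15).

(-57, 15, 27)

The perpendicular from S has direction n = (−6, −22, −3): r = (−81, −73, 15) + t(−6, −22, −3).
Substitute into the plane: n·(S + tn) = -69 gives 2047 + 529t = -69, so t = -4.
Foot = (−81, −73, 15) + (-4)·(−6, −22, −3) = (−57, 15, 27).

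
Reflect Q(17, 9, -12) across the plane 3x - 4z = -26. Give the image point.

(-13, 9, 28)

With n = (3, 0, -4), the signed offset is (n·Q − (-26))/|n|² = 125/25 = 5.
Q' = Q − 2t·n = (17, 9, -12) − 10·(3, 0, -4) = (-13, 9, 28).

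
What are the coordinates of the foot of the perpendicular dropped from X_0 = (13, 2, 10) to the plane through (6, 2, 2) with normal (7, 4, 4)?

n = (7, 4, 4), |n|² = 81, and n·X_0 − 58 = 81.
t = 81/81 = 1, so the foot is X_0 − t·n = (13, 2, 10) − 1·(7, 4, 4) = (6, -2, 6).

(6, -2, 6)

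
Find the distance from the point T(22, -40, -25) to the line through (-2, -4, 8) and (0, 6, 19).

6√26

A direction vector is d = (2, 10, 11).
AP = (24, -36, -33), and AP × d = (-66, -330, 312).
|AP × d|² = 210600 and |d|² = 225, so the distance is √(210600/225) = √936 = 6√26.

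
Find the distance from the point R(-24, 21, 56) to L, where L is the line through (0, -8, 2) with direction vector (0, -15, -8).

2√433

Direction vector d = (0, -15, -8).
AP = (-24, 29, 54), and AP × d = (578, -192, 360).
|AP × d|² = 500548 and |d|² = 289, so the distance is √(500548/289) = √1732 = 2√433.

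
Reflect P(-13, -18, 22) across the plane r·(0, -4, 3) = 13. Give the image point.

n = (0, -4, 3), |n|² = 25, n·P − 13 = 125, so t = 125/25 = 5.
Foot F = P − 5·n = (-13, 2, 7); the reflection is 2F − P = (-13, 22, -8).

(-13, 22, -8)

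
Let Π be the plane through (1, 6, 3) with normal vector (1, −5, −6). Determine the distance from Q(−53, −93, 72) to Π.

The plane has equation n·(r − (1, 6, 3)) = 0, i.e. n·r = -47.
Then n·(−53, −93, 72) − (−47) = 27.
|n| = √(1 + 25 + 36) = √62, so the distance is |27|/√62 = 27/√62.

27√62/62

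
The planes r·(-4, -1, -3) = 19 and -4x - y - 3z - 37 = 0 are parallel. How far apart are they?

With common normal n = (-4, -1, -3) (|n| = √26), the distance is |19 − 37|/|n| = 18/√26 = 9√26/13.

9√26/13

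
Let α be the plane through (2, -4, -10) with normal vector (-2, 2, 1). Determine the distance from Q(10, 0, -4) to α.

2/3

The plane has equation n·(r − (2, -4, -10)) = 0, i.e. n·r = -22.
Then n·(10, 0, -4) - (-22) = -2.
|n| = √(4 + 4 + 1) = 3, so the distance is |-2|/3 = 2/3.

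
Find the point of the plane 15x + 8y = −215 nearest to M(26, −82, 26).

(487/17, -1370/17, 26)

n = (15, 8, 0), |n|² = 289, and n·M − (-215) = -51.
t = -51/289 = -3/17, so the foot is M − t·n = (26, −82, 26) − (-3/17)·(15, 8, 0) = (487/17, −1370/17, 26).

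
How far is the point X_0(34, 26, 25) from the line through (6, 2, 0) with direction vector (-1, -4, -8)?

√689

Direction vector d = (-1, -4, -8).
AP = (28, 24, 25), and AP × d = (-92, 199, -88).
|AP × d|² = 55809 and |d|² = 81, so the distance is √(55809/81) = √689.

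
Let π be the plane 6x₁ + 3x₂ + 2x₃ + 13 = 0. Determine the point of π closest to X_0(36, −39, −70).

(276/7, -261/7, -482/7)

n = (6, 3, 2), |n|² = 49, and n·X_0 − (-13) = -28.
t = -28/49 = -4/7, so the foot is X_0 − t·n = (36, −39, −70) − (-4/7)·(6, 3, 2) = (276/7, −261/7, −482/7).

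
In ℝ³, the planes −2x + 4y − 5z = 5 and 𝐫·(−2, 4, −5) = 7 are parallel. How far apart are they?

With common normal n = (−2, 4, −5) (|n| = 3√5), the distance is |5 − 7|/|n| = 2/(3√5) = 2√5/15.

2√5/15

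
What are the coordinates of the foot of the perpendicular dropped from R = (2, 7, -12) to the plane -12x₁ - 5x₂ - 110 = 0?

The perpendicular from R has direction n = (-12, -5, 0): r = (2, 7, -12) + t(-12, -5, 0).
Substitute into the plane: n·(R + tn) = 110 gives -59 + 169t = 110, so t = 1.
Foot = (2, 7, -12) + 1·(-12, -5, 0) = (-10, 2, -12).

(-10, 2, -12)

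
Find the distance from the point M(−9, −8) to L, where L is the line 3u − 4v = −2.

7/5

d = |3·(-9) + (-4)·(-8) − (-2)| / √(9 + 16) = |7|/5 = 7/5.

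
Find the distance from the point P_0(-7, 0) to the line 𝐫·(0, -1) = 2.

2

The normal to the line is n = (0, -1) with |n| = 1.
|n·P_0 − 2| = |0 − 2| = 2, so the distance is 2/1 = 2.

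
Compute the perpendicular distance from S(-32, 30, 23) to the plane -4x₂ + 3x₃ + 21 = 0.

d = |(-4)·30 + 3·23 − (-21)| / √(0 + 16 + 9) = |-30| / 5 = 6.

6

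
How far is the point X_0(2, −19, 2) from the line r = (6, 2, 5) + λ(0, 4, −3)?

Direction vector d = (0, 4, −3).
AP = (−4, −21, −3); AP·d = -75, |AP|² = 466, |d|² = 25.
distance² = |AP|² − (AP·d)²/|d|² = 466 − 5625/25 = 241, so the distance is √241.

√241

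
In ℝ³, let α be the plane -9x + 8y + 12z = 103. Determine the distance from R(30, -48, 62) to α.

13/17

Normal vector n = (-9, 8, 12), and n·(30, -48, 62) - 103 = -13.
|n| = √(81 + 64 + 144) = 17, so the distance is |-13|/17 = 13/17.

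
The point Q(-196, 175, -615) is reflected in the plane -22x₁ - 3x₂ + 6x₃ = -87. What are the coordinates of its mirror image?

With n = (-22, -3, 6), the signed offset is (n·Q − (-87))/|n|² = 184/529 = 8/23.
Q' = Q − 2t·n = (-196, 175, -615) − (16/23)·(-22, -3, 6) = (-4156/23, 4073/23, -14241/23).

(-4156/23, 4073/23, -14241/23)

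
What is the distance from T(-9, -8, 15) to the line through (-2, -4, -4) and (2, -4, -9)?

A direction vector is d = (4, 0, -5).
AP = (-7, -4, 19); AP·d = -123, |AP|² = 426, |d|² = 41.
distance² = |AP|² − (AP·d)²/|d|² = 426 − 15129/41 = 57, so the distance is √57.

√57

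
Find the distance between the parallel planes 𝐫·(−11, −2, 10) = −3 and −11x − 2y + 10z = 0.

1/5

Both planes have normal n = (−11, −2, 10), |n| = 15. Any point on the first plane is at distance |0 − (-3)|/|n| = 3/15 = 1/5 from the second.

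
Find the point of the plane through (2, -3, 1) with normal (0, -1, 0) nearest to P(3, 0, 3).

The perpendicular from P has direction n = (0, -1, 0): r = (3, 0, 3) + λ(0, -1, 0).
Substitute into the plane: n·(P + λn) = 3 gives 0 + 1λ = 3, so λ = 3.
Foot = (3, 0, 3) + 3·(0, -1, 0) = (3, -3, 3).

(3, -3, 3)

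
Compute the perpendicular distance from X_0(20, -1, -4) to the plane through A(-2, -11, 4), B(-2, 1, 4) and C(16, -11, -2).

AB = (0, 12, 0) and AC = (18, 0, -6), so a normal is n = AB × AC = (-72, 0, -216).
Then n·(20, -1, -4) - (-720) = 144.
|n| = √(5184 + 0 + 46656) = 72√10, so the distance is |144|/(72√10) = √10/5.

2/√10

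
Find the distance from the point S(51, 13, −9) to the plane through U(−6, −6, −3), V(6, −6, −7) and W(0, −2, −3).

UV = (12, 0, −4) and UW = (6, 4, 0), so a normal is n = UV × UW = (16, −24, 48).
Then n·(51, 13, −9) − (−96) = 168.
|n| = √(256 + 576 + 2304) = 56, so the distance is |168|/56 = 3.

3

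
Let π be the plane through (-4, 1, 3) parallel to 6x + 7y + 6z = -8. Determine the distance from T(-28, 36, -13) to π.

5/11

Parallel planes share the normal n = (6, 7, 6); since (-4, 1, 3) lies on the plane, its equation is 6x + 7y + 6z = 1.
Then n·(-28, 36, -13) - 1 = 5.
|n| = √(36 + 49 + 36) = 11, so the distance is |5|/11 = 5/11.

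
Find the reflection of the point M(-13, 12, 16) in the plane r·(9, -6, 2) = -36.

(5, 0, 20)

n = (9, -6, 2), |n|² = 121, n·M − (-36) = -121, so t = -121/121 = -1.
Foot F = M − (-1)·n = (-4, 6, 18); the reflection is 2F − M = (5, 0, 20).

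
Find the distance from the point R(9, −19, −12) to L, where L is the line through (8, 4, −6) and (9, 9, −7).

√134

A direction vector is d = (1, 5, −1).
AP = (1, −23, −6), and AP × d = (53, −5, 28).
|AP × d|² = 3618 and |d|² = 27, so the distance is √(3618/27) = √134.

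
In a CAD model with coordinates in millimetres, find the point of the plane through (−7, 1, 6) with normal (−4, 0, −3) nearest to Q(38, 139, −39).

n = (−4, 0, −3), |n|² = 25, and n·Q − 10 = -45.
t = -45/25 = -9/5, so the foot is Q − t·n = (38, 139, −39) − (-9/5)·(−4, 0, −3) = (154/5, 139, −222/5).

(154/5, 139, -222/5)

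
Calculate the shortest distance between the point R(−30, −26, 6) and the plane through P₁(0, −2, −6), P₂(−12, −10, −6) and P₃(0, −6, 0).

P₁P₂ = (−12, −8, 0) and P₁P₃ = (0, −4, 6), so a normal is n = P₁P₂ × P₁P₃ = (−48, 72, 48).
Then n·(−30, −26, 6) − (−432) = 288.
|n| = √(2304 + 5184 + 2304) = 24√17, so the distance is |288|/(24√17) = 12/√17.

12√17/17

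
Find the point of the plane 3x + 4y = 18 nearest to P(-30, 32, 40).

The perpendicular from P has direction n = (3, 4, 0): r = (-30, 32, 40) + μ(3, 4, 0).
Substitute into the plane: n·(P + μn) = 18 gives 38 + 25μ = 18, so μ = -4/5.
Foot = (-30, 32, 40) + (-4/5)·(3, 4, 0) = (-162/5, 144/5, 40).

(-162/5, 144/5, 40)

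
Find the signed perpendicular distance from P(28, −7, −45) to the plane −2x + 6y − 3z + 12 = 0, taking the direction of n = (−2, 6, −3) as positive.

n·P − (-12) = 49.
|n| = 7, so the signed distance is 49/7 = 7.

7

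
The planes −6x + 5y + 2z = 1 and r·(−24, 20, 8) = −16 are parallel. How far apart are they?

Divide the second equation by 4 to match normals: −6x + 5y + 2z = -4.
Both planes have normal n = (−6, 5, 2), |n| = √65. Any point on the first plane is at distance |(-4) − 1|/|n| = 5/√65 = √65/13 from the second.

5/√65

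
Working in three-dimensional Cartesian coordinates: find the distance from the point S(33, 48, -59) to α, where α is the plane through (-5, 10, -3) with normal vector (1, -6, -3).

11√46/23

The plane has equation n·(r − (-5, 10, -3)) = 0, i.e. n·r = -56.
Then n·(33, 48, -59) - (-56) = -22.
|n| = √(1 + 36 + 9) = √46, so the distance is |-22|/√46 = 22/√46.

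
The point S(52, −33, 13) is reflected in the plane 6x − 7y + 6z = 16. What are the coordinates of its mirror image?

(-8, 37, -47)

n = (6, −7, 6), |n|² = 121, n·S − 16 = 605, so t = 605/121 = 5.
Foot F = S − 5·n = (22, 2, −17); the reflection is 2F − S = (−8, 37, −47).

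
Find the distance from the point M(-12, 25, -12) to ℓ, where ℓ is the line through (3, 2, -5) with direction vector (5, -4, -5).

Direction vector d = (5, -4, -5).
AP = (-15, 23, -7), and AP × d = (-143, -110, -55).
|AP × d|² = 35574 and |d|² = 66, so the distance is √(35574/66) = √539 = 7√11.

7√11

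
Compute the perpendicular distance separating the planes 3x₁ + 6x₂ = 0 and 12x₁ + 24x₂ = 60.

√5

Divide the second equation by 4 to match normals: 3x₁ + 6x₂ = 15.
With common normal n = (3, 6, 0) (|n| = 3√5), the distance is |0 − 15|/|n| = 15/(3√5) = √5.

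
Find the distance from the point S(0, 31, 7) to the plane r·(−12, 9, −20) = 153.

14/25

d = |(-12)·0 + 9·31 + (-20)·7 − 153| / √(144 + 81 + 400) = |-14| / 25 = 14/25.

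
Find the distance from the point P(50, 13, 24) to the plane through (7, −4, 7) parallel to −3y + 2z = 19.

17/√13

Parallel planes share the normal n = (0, −3, 2); since (7, −4, 7) lies on the plane, its equation is −3y + 2z = 26.
d = |(-3)·13 + 2·24 − 26| / √(0 + 9 + 4) = |-17| / √13 = 17√13/13.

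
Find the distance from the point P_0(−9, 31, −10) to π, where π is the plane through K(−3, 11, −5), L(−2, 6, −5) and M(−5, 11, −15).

KL = (1, −5, 0) and KM = (−2, 0, −10), so a normal is n = KL × KM = (50, 10, −10).
Then n·(−9, 31, −10) − 10 = −50.
|n| = √(2500 + 100 + 100) = 30√3, so the distance is |-50|/(30√3) = 5/(3√3).

5√3/9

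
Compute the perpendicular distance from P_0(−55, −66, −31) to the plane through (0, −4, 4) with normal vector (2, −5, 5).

The plane has equation n·(r − (0, −4, 4)) = 0, i.e. n·r = 40.
Then n·(−55, −66, −31) − 40 = 25.
|n| = √(4 + 25 + 25) = 3√6, so the distance is |25|/(3√6) = 25√6/18.

25√6/18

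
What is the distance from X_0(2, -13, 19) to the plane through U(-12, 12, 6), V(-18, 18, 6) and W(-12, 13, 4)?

3

UV = (-6, 6, 0) and UW = (0, 1, -2), so a normal is n = UV × UW = (-12, -12, -6).
Then n·(2, -13, 19) - (-36) = 54.
|n| = √(144 + 144 + 36) = 18, so the distance is |54|/18 = 3.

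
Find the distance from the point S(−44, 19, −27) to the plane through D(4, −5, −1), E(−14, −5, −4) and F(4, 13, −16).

6√62/31

DE = (−18, 0, −3) and DF = (0, 18, −15), so a normal is n = DE × DF = (54, −270, −324).
Then n·(−44, 19, −27) − 1890 = −648.
|n| = √(2916 + 72900 + 104976) = 54√62, so the distance is |-648|/(54√62) = 6√62/31.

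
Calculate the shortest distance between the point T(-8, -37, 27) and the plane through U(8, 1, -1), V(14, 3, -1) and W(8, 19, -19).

UV = (6, 2, 0) and UW = (0, 18, -18), so a normal is n = UV × UW = (-36, 108, 108).
Then n·(-8, -37, 27) - (-288) = -504.
|n| = √(1296 + 11664 + 11664) = 36√19, so the distance is |-504|/(36√19) = 14/√19.

14/√19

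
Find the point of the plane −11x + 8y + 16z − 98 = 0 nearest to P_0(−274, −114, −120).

(-5710/21, -2426/21, -2584/21)

The perpendicular from P_0 has direction n = (−11, 8, 16): r = (−274, −114, −120) + t(−11, 8, 16).
Substitute into the plane: n·(P_0 + tn) = 98 gives 182 + 441t = 98, so t = -4/21.
Foot = (−274, −114, −120) + (-4/21)·(−11, 8, 16) = (−5710/21, −2426/21, −2584/21).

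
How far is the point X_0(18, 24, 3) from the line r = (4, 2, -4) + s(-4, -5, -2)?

3

Direction vector d = (-4, -5, -2).
AP = (14, 22, 7), and AP × d = (-9, 0, 18).
|AP × d|² = 405 and |d|² = 45, so the distance is √(405/45) = √9 = 3.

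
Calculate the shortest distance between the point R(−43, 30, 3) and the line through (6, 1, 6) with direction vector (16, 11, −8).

√2810

Direction vector d = (16, 11, −8).
AP = (−49, 29, −3), and AP × d = (−199, −440, −1003).
|AP × d|² = 1239210 and |d|² = 441, so the distance is √(1239210/441) = √2810.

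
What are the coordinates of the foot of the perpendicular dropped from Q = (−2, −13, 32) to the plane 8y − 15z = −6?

n = (0, 8, −15), |n|² = 289, and n·Q − (-6) = -578.
t = -578/289 = -2, so the foot is Q − t·n = (−2, −13, 32) − (-2)·(0, 8, −15) = (−2, 3, 2).

(-2, 3, 2)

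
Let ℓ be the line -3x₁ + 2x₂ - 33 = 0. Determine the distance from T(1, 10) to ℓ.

The normal to the line is n = (-3, 2) with |n| = √13.
|n·T − 33| = |17 − 33| = 16, so the distance is 16/√13 = 16√13/13.

16√13/13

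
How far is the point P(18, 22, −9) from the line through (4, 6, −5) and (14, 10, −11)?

3√14

A direction vector is d = (10, 4, −6).
AP = (14, 16, −4), and AP × d = (−80, 44, −104).
|AP × d|² = 19152 and |d|² = 152, so the distance is √(19152/152) = √126 = 3√14.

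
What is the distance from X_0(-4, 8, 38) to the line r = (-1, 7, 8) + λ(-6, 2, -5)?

5√26

Direction vector d = (-6, 2, -5).
AP = (-3, 1, 30), and AP × d = (-65, -195, 0).
|AP × d|² = 42250 and |d|² = 65, so the distance is √(42250/65) = √650 = 5√26.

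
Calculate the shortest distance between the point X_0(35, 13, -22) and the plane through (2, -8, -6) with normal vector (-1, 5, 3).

24/√35

The plane has equation n·(r − (2, -8, -6)) = 0, i.e. n·r = -60.
d = |(-1)·35 + 5·13 + 3·(-22) − (-60)| / √(1 + 25 + 9) = |24| / √35 = 24√35/35.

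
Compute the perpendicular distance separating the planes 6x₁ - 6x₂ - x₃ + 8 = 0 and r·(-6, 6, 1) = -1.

9√73/73

Divide the second equation by -1 to match normals: 6x₁ - 6x₂ - x₃ = 1.
With common normal n = (6, -6, -1) (|n| = √73), the distance is |(-8) − 1|/|n| = 9/√73 = 9√73/73.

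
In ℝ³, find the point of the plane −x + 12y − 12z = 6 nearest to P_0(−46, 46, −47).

n = (−1, 12, −12), |n|² = 289, and n·P_0 − 6 = 1156.
t = 1156/289 = 4, so the foot is P_0 − t·n = (−46, 46, −47) − 4·(−1, 12, −12) = (−42, −2, 1).

(-42, -2, 1)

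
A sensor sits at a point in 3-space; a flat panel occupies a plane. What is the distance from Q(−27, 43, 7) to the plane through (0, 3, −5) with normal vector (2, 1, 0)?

The plane has equation n·(r − (0, 3, −5)) = 0, i.e. n·r = 3.
n = (2, 1, 0); n·P − 3 = -14; |n| = √5; distance = 14/√5 = 14√5/5.

14/√5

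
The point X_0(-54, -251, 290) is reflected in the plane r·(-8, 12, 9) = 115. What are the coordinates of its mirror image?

With n = (-8, 12, 9), the signed offset is (n·X_0 − 115)/|n|² = -85/289 = -5/17.
X_0' = X_0 − 2t·n = (-54, -251, 290) − (-10/17)·(-8, 12, 9) = (-998/17, -4147/17, 5020/17).

(-998/17, -4147/17, 5020/17)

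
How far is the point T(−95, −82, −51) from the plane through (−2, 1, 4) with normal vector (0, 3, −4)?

The plane has equation n·(r − (−2, 1, 4)) = 0, i.e. n·r = -13.
d = |3·(-82) + (-4)·(-51) − (-13)| / √(0 + 9 + 16) = |-29| / 5 = 29/5.

29/5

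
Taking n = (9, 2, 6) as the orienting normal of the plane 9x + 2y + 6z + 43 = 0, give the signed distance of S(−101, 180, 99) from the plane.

n·S − (-43) = 88.
|n| = 11, so the signed distance is 88/11 = 8.

8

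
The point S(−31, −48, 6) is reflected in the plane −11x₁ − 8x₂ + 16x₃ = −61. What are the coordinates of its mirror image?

(13, -16, -58)

With n = (−11, −8, 16), the signed offset is (n·S − (-61))/|n|² = 882/441 = 2.
S' = S − 2t·n = (−31, −48, 6) − 4·(−11, −8, 16) = (13, −16, −58).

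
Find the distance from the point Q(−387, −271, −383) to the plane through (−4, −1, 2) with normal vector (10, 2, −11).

The plane has equation n·(r − (−4, −1, 2)) = 0, i.e. n·r = -64.
d = |10·(-387) + 2·(-271) + (-11)·(-383) − (-64)| / √(100 + 4 + 121) = |-135| / 15 = 9.

9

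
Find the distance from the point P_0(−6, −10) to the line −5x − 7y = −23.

d = |(-5)·(-6) + (-7)·(-10) − (-23)| / √(25 + 49) = |123|/√74 = 123/√74.

123/√74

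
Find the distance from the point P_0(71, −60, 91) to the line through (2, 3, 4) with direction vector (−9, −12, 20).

Direction vector d = (−9, −12, 20).
AP = (69, −63, 87); AP·d = 1875, |AP|² = 16299, |d|² = 625.
distance² = |AP|² − (AP·d)²/|d|² = 16299 − 3515625/625 = 10674, so the distance is 3√1186.

3√1186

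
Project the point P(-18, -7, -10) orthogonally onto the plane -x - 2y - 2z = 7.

(-13, 3, 0)

The perpendicular from P has direction n = (-1, -2, -2): r = (-18, -7, -10) + t(-1, -2, -2).
Substitute into the plane: n·(P + tn) = 7 gives 52 + 9t = 7, so t = -5.
Foot = (-18, -7, -10) + (-5)·(-1, -2, -2) = (-13, 3, 0).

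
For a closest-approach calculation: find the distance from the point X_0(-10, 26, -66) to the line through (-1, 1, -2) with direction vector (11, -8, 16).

7√17

Direction vector d = (11, -8, 16).
AP = (-9, 25, -64); AP·d = -1323, |AP|² = 4802, |d|² = 441.
distance² = |AP|² − (AP·d)²/|d|² = 4802 − 1750329/441 = 833, so the distance is 7√17.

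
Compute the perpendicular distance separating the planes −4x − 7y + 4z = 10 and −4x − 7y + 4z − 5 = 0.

Both planes have normal n = (−4, −7, 4), |n| = 9. Any point on the first plane is at distance |5 − 10|/|n| = 5/9 from the second.

5/9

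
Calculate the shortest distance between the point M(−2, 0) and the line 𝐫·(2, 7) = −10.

d = |2·(-2) + 7·0 − (-10)| / √(4 + 49) = |6|/√53 = 6/√53.

6√53/53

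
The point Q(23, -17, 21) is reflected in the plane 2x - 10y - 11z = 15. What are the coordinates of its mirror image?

(353/15, -59/3, 271/15)

With n = (2, -10, -11), the signed offset is (n·Q − 15)/|n|² = -30/225 = -2/15.
Q' = Q − 2t·n = (23, -17, 21) − (-4/15)·(2, -10, -11) = (353/15, -59/3, 271/15).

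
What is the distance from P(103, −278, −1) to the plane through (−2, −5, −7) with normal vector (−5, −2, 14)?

The plane has equation n·(r − (−2, −5, −7)) = 0, i.e. n·r = -78.
Then n·(103, −278, −1) − (−78) = 105.
|n| = √(25 + 4 + 196) = 15, so the distance is |105|/15 = 7.

7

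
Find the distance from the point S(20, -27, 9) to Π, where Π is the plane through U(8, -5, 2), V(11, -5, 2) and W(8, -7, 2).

UV = (3, 0, 0) and UW = (0, -2, 0), so a normal is n = UV × UW = (0, 0, -6).
n = (0, 0, -6); n·P − (-12) = -42; |n| = 6; distance = 42/6 = 7.

7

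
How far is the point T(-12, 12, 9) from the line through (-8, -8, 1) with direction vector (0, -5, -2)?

Direction vector d = (0, -5, -2).
AP = (-4, 20, 8), and AP × d = (0, -8, 20).
|AP × d|² = 464 and |d|² = 29, so the distance is √(464/29) = √16 = 4.

4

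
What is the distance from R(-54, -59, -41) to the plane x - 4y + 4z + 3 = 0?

7√33/11

n = (1, -4, 4); n·P − (-3) = 21; |n| = √33; distance = 21/√33.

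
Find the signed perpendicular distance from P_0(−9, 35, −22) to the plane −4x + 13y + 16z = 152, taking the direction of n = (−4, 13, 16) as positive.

n·P_0 − 152 = -13.
|n| = 21, so the signed distance is -13/21.

-13/21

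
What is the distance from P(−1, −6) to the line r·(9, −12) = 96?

d = |9·(-1) + (-12)·(-6) − 96| / √(81 + 144) = |-33|/15 = 11/5.

11/5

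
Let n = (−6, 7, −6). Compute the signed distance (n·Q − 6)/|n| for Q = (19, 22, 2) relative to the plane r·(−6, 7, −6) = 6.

2

n·Q − 6 = 22.
|n| = 11, so the signed distance is 22/11 = 2.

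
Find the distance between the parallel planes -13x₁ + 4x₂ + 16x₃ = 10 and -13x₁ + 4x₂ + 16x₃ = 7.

Both planes have normal n = (-13, 4, 16), |n| = 21. Any point on the first plane is at distance |7 − 10|/|n| = 3/21 = 1/7 from the second.

1/7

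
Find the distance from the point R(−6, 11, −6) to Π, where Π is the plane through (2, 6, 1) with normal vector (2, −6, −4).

9/√14

The plane has equation n·(r − (2, 6, 1)) = 0, i.e. n·r = -36.
Then n·(−6, 11, −6) − (−36) = −18.
|n| = √(4 + 36 + 16) = 2√14, so the distance is |-18|/(2√14) = 9√14/14.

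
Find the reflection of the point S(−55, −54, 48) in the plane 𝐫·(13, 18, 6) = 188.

(23, 54, 84)

n = (13, 18, 6), |n|² = 529, n·S − 188 = -1587, so t = -1587/529 = -3.
Foot F = S − (-3)·n = (−16, 0, 66); the reflection is 2F − S = (23, 54, 84).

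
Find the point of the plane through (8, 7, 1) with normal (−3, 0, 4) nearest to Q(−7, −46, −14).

(-44/5, -46, -58/5)

The perpendicular from Q has direction n = (−3, 0, 4): r = (−7, −46, −14) + μ(−3, 0, 4).
Substitute into the plane: n·(Q + μn) = -20 gives -35 + 25μ = -20, so μ = 3/5.
Foot = (−7, −46, −14) + (3/5)·(−3, 0, 4) = (−44/5, −46, −58/5).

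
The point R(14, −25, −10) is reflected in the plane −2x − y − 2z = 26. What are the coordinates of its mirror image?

(10, -27, -14)

With n = (−2, −1, −2), the signed offset is (n·R − 26)/|n|² = -9/9 = -1.
R' = R − 2t·n = (14, −25, −10) − (-2)·(−2, −1, −2) = (10, −27, −14).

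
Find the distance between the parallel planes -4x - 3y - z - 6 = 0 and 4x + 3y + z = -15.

9/√26

Divide the second equation by -1 to match normals: -4x - 3y - z = 15.
Both planes have normal n = (-4, -3, -1), |n| = √26. Any point on the first plane is at distance |15 − 6|/|n| = 9/√26 from the second.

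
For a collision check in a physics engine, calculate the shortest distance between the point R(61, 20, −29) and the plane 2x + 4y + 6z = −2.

15/√14

Normal vector n = (2, 4, 6), and n·(61, 20, −29) − (−2) = 30.
|n| = √(4 + 16 + 36) = 2√14, so the distance is |30|/(2√14) = 15√14/14.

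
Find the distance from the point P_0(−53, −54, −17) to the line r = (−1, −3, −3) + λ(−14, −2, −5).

Direction vector d = (−14, −2, −5).
AP = (−52, −51, −14), and AP × d = (227, −64, −610).
|AP × d|² = 427725 and |d|² = 225, so the distance is √(427725/225) = √1901.

√1901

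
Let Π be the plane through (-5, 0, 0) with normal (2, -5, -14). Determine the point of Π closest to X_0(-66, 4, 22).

(-62, -6, -6)

n = (2, -5, -14), |n|² = 225, and n·X_0 − (-10) = -450.
t = -450/225 = -2, so the foot is X_0 − t·n = (-66, 4, 22) − (-2)·(2, -5, -14) = (-62, -6, -6).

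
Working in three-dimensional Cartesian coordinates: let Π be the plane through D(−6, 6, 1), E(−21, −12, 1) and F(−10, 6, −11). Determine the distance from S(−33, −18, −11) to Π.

18/√65

DE = (−15, −18, 0) and DF = (−4, 0, −12), so a normal is n = DE × DF = (216, −180, −72).
d = |216·(-33) + (-180)·(-18) + (-72)·(-11) − (-2448)| / √(46656 + 32400 + 5184) = |-648| / (36√65) = 18√65/65.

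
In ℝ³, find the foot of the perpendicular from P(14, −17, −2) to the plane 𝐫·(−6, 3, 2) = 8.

The perpendicular from P has direction n = (−6, 3, 2): r = (14, −17, −2) + λ(−6, 3, 2).
Substitute into the plane: n·(P + λn) = 8 gives -139 + 49λ = 8, so λ = 3.
Foot = (14, −17, −2) + 3·(−6, 3, 2) = (−4, −8, 4).

(-4, -8, 4)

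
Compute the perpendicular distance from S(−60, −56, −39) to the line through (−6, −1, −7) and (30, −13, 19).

√4849

A direction vector is d = (36, −12, 26).
AP = (−54, −55, −32); AP·d = -2116, |AP|² = 6965, |d|² = 2116.
distance² = |AP|² − (AP·d)²/|d|² = 6965 − 4477456/2116 = 4849, so the distance is √4849.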